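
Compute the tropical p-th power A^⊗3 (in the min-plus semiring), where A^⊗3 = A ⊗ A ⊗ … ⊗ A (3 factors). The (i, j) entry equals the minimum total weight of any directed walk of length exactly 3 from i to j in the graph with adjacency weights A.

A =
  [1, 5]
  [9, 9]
A^⊗3 =
  [3, 7]
  [11, 15]

Each entry (A^⊗3)_ij equals the minimum over all length-3 walks i = v_0 → v_1 → … → v_3 = j of Σ_t A[v_t][v_{t+1}]. For example, for (i, j) = (0, 1) we minimise over 4 possible intermediate vertex sequences; the minimum is 7, attained along the walk 0 → 0 → 0 → 1.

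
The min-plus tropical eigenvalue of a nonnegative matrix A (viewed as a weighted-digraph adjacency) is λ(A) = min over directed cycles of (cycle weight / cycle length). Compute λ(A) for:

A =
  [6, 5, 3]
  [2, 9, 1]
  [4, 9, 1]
λ(A) = 1

Enumerate directed cycles and compute their means (weight / length). Sample:
  cycle 0 → 0: weight = 6, length = 1, mean = 6/1 ≈ 6.000
  cycle 1 → 1: weight = 9, length = 1, mean = 9/1 ≈ 9.000
  cycle 2 → 2: weight = 1, length = 1, mean = 1/1 ≈ 1.000
  cycle 0 → 1 → 0: weight = 7, length = 2, mean = 7/2 ≈ 3.500
  cycle 0 → 2 → 0: weight = 7, length = 2, mean = 7/2 ≈ 3.500
  cycle 1 → 0 → 1: weight = 7, length = 2, mean = 7/2 ≈ 3.500
Minimum mean = 1.000, attained e.g. along the cycle 2 → 2 with weight 1 and length 1. So λ(A) = 1/1 = 1.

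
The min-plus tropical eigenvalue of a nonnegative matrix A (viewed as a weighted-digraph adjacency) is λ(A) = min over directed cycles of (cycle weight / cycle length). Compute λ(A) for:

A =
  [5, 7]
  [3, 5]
λ(A) = 5

Enumerate directed cycles and compute their means (weight / length). Sample:
  cycle 0 → 0: weight = 5, length = 1, mean = 5/1 ≈ 5.000
  cycle 1 → 1: weight = 5, length = 1, mean = 5/1 ≈ 5.000
  cycle 0 → 1 → 0: weight = 10, length = 2, mean = 10/2 ≈ 5.000
  cycle 1 → 0 → 1: weight = 10, length = 2, mean = 10/2 ≈ 5.000
Minimum mean = 5.000, attained e.g. along the cycle 0 → 0 with weight 5 and length 1. So λ(A) = 5/1 = 5.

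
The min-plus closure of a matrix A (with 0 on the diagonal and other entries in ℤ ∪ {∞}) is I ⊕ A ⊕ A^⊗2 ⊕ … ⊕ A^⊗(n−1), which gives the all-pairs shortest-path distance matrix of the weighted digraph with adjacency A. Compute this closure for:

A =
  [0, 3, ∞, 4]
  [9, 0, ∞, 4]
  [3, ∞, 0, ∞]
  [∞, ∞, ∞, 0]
Closure =
  [0, 3, ∞, 4]
  [9, 0, ∞, 4]
  [3, 6, 0, 7]
  [∞, ∞, ∞, 0]

This is the Floyd-Warshall all-pairs shortest-path computation. For each intermediate vertex k = 0, 1, …, 3, update dist[i][j] ← min(dist[i][j], dist[i][k] + dist[k][j]). The final matrix gives, for each (i, j), the minimum total weight of any directed path from i to j (possibly empty when i = j).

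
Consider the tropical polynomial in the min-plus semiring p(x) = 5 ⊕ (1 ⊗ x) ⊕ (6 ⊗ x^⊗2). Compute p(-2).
p(-2) = -1

A tropical monomial a ⊗ x^⊗i evaluates to a + i · x. Evaluating each term at x = -2:
  Term 0 contributes 5 + 0 · -2 = 5
  Term 1 contributes 1 + 1 · -2 = -1
  Term 2 contributes 6 + 2 · -2 = 2
p(-2) = ⊕ of these = min[5, -1, 2] = -1.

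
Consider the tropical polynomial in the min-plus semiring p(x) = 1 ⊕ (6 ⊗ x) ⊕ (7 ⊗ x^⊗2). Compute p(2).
p(2) = 1

A tropical monomial a ⊗ x^⊗i evaluates to a + i · x. Evaluating each term at x = 2:
  Term 0 contributes 1 + 0 · 2 = 1
  Term 1 contributes 6 + 1 · 2 = 8
  Term 2 contributes 7 + 2 · 2 = 11
p(2) = ⊕ of these = min[1, 8, 11] = 1.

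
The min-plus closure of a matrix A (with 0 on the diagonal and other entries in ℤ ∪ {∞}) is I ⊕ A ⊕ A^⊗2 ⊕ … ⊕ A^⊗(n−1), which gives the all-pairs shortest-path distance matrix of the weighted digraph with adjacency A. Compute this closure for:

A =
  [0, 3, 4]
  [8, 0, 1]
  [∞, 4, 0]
Closure =
  [0, 3, 4]
  [8, 0, 1]
  [12, 4, 0]

This is the Floyd-Warshall all-pairs shortest-path computation. For each intermediate vertex k = 0, 1, …, 2, update dist[i][j] ← min(dist[i][j], dist[i][k] + dist[k][j]). The final matrix gives, for each (i, j), the minimum total weight of any directed path from i to j (possibly empty when i = j).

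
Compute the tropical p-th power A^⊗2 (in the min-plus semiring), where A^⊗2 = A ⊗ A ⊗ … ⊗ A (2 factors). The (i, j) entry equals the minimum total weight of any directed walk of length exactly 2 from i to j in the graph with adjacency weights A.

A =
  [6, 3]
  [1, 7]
A^⊗2 =
  [4, 9]
  [7, 4]

Each entry (A^⊗2)_ij equals the minimum over all length-2 walks i = v_0 → v_1 → … → v_2 = j of Σ_t A[v_t][v_{t+1}]. For example, for (i, j) = (0, 1) we minimise over 2 possible intermediate vertex sequences; the minimum is 9, attained along the walk 0 → 0 → 1.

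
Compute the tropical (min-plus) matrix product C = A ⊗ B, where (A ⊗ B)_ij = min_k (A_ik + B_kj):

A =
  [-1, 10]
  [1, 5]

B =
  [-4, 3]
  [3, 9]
A ⊗ B =
  [-5, 2]
  [-3, 4]

Apply the min-plus product entry-by-entry:
  C[0][0] = min over k of (A[0][0] + B[0][0] = -1 + -4 = -5, A[0][1] + B[1][0] = 10 + 3 = 13) = -5 (attained at k = 0)
  C[0][1] = min over k of (A[0][0] + B[0][1] = -1 + 3 = 2, A[0][1] + B[1][1] = 10 + 9 = 19) = 2 (attained at k = 0)
  C[1][0] = min over k of (A[1][0] + B[0][0] = 1 + -4 = -3, A[1][1] + B[1][0] = 5 + 3 = 8) = -3 (attained at k = 0)
  C[1][1] = min over k of (A[1][0] + B[0][1] = 1 + 3 = 4, A[1][1] + B[1][1] = 5 + 9 = 14) = 4 (attained at k = 0)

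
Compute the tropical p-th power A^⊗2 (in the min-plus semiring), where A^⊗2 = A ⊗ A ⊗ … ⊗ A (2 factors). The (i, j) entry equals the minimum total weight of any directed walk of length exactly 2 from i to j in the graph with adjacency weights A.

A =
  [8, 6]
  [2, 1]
A^⊗2 =
  [8, 7]
  [3, 2]

Each entry (A^⊗2)_ij equals the minimum over all length-2 walks i = v_0 → v_1 → … → v_2 = j of Σ_t A[v_t][v_{t+1}]. For example, for (i, j) = (0, 1) we minimise over 2 possible intermediate vertex sequences; the minimum is 7, attained along the walk 0 → 1 → 1.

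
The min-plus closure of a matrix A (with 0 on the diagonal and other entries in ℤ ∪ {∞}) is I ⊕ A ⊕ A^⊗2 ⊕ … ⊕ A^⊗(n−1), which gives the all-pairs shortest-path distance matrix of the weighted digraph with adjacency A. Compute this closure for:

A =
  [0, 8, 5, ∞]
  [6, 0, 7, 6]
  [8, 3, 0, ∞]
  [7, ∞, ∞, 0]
Closure =
  [0, 8, 5, 14]
  [6, 0, 7, 6]
  [8, 3, 0, 9]
  [7, 15, 12, 0]

This is the Floyd-Warshall all-pairs shortest-path computation. For each intermediate vertex k = 0, 1, …, 3, update dist[i][j] ← min(dist[i][j], dist[i][k] + dist[k][j]). The final matrix gives, for each (i, j), the minimum total weight of any directed path from i to j (possibly empty when i = j).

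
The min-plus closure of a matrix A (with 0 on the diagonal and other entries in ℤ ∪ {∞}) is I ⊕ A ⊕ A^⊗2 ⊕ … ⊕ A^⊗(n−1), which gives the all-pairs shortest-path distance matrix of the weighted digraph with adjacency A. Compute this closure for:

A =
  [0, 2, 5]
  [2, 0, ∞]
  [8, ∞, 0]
Closure =
  [0, 2, 5]
  [2, 0, 7]
  [8, 10, 0]

This is the Floyd-Warshall all-pairs shortest-path computation. For each intermediate vertex k = 0, 1, …, 2, update dist[i][j] ← min(dist[i][j], dist[i][k] + dist[k][j]). The final matrix gives, for each (i, j), the minimum total weight of any directed path from i to j (possibly empty when i = j).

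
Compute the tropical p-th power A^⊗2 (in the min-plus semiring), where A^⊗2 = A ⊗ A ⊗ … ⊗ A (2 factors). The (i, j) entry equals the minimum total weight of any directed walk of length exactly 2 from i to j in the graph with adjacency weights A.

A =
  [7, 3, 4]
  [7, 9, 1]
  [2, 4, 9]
A^⊗2 =
  [6, 8, 4]
  [3, 5, 10]
  [9, 5, 5]

Each entry (A^⊗2)_ij equals the minimum over all length-2 walks i = v_0 → v_1 → … → v_2 = j of Σ_t A[v_t][v_{t+1}]. For example, for (i, j) = (0, 2) we minimise over 3 possible intermediate vertex sequences; the minimum is 4, attained along the walk 0 → 1 → 2.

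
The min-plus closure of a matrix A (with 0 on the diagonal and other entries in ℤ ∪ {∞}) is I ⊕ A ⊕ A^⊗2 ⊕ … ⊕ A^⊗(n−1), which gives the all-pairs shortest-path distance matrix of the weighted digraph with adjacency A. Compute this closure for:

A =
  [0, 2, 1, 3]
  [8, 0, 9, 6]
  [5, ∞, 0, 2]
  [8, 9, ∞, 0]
Closure =
  [0, 2, 1, 3]
  [8, 0, 9, 6]
  [5, 7, 0, 2]
  [8, 9, 9, 0]

This is the Floyd-Warshall all-pairs shortest-path computation. For each intermediate vertex k = 0, 1, …, 3, update dist[i][j] ← min(dist[i][j], dist[i][k] + dist[k][j]). The final matrix gives, for each (i, j), the minimum total weight of any directed path from i to j (possibly empty when i = j).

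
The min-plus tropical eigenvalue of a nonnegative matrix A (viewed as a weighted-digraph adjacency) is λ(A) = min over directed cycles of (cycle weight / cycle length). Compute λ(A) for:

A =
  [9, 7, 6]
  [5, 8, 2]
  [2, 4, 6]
λ(A) = 3

Enumerate directed cycles and compute their means (weight / length). Sample:
  cycle 0 → 0: weight = 9, length = 1, mean = 9/1 ≈ 9.000
  cycle 1 → 1: weight = 8, length = 1, mean = 8/1 ≈ 8.000
  cycle 2 → 2: weight = 6, length = 1, mean = 6/1 ≈ 6.000
  cycle 0 → 1 → 0: weight = 12, length = 2, mean = 12/2 ≈ 6.000
  cycle 0 → 2 → 0: weight = 8, length = 2, mean = 8/2 ≈ 4.000
  cycle 1 → 0 → 1: weight = 12, length = 2, mean = 12/2 ≈ 6.000
Minimum mean = 3.000, attained e.g. along the cycle 1 → 2 → 1 with weight 6 and length 2. So λ(A) = 6/2 = 3.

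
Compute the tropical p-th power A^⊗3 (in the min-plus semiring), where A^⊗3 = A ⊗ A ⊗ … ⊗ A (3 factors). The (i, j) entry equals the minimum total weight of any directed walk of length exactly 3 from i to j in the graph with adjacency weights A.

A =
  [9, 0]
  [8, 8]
A^⊗3 =
  [16, 8]
  [16, 16]

Each entry (A^⊗3)_ij equals the minimum over all length-3 walks i = v_0 → v_1 → … → v_3 = j of Σ_t A[v_t][v_{t+1}]. For example, for (i, j) = (0, 1) we minimise over 4 possible intermediate vertex sequences; the minimum is 8, attained along the walk 0 → 1 → 0 → 1.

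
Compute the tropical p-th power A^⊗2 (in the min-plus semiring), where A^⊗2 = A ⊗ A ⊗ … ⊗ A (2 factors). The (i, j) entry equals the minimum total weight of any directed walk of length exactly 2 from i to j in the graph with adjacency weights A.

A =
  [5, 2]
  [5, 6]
A^⊗2 =
  [7, 7]
  [10, 7]

Each entry (A^⊗2)_ij equals the minimum over all length-2 walks i = v_0 → v_1 → … → v_2 = j of Σ_t A[v_t][v_{t+1}]. For example, for (i, j) = (0, 1) we minimise over 2 possible intermediate vertex sequences; the minimum is 7, attained along the walk 0 → 0 → 1.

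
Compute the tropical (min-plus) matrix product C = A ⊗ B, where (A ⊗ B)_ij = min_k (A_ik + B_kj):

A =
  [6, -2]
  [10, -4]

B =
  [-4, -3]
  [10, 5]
A ⊗ B =
  [2, 3]
  [6, 1]

Apply the min-plus product entry-by-entry:
  C[0][0] = min over k of (A[0][0] + B[0][0] = 6 + -4 = 2, A[0][1] + B[1][0] = -2 + 10 = 8) = 2 (attained at k = 0)
  C[0][1] = min over k of (A[0][0] + B[0][1] = 6 + -3 = 3, A[0][1] + B[1][1] = -2 + 5 = 3) = 3 (attained at k = 0)
  C[1][0] = min over k of (A[1][0] + B[0][0] = 10 + -4 = 6, A[1][1] + B[1][0] = -4 + 10 = 6) = 6 (attained at k = 0)
  C[1][1] = min over k of (A[1][0] + B[0][1] = 10 + -3 = 7, A[1][1] + B[1][1] = -4 + 5 = 1) = 1 (attained at k = 1)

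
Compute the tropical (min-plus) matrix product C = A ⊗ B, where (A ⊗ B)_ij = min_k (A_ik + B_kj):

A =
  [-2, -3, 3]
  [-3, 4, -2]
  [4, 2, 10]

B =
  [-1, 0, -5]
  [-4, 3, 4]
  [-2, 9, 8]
A ⊗ B =
  [-7, -2, -7]
  [-4, -3, -8]
  [-2, 4, -1]

Apply the min-plus product entry-by-entry:
  C[0][0] = min over k of (A[0][0] + B[0][0] = -2 + -1 = -3, A[0][1] + B[1][0] = -3 + -4 = -7, A[0][2] + B[2][0] = 3 + -2 = 1) = -7 (attained at k = 1)
  C[0][1] = min over k of (A[0][0] + B[0][1] = -2 + 0 = -2, A[0][1] + B[1][1] = -3 + 3 = 0, A[0][2] + B[2][1] = 3 + 9 = 12) = -2 (attained at k = 0)
  C[0][2] = min over k of (A[0][0] + B[0][2] = -2 + -5 = -7, A[0][1] + B[1][2] = -3 + 4 = 1, A[0][2] + B[2][2] = 3 + 8 = 11) = -7 (attained at k = 0)
  C[1][0] = min over k of (A[1][0] + B[0][0] = -3 + -1 = -4, A[1][1] + B[1][0] = 4 + -4 = 0, A[1][2] + B[2][0] = -2 + -2 = -4) = -4 (attained at k = 0)
  C[1][1] = min over k of (A[1][0] + B[0][1] = -3 + 0 = -3, A[1][1] + B[1][1] = 4 + 3 = 7, A[1][2] + B[2][1] = -2 + 9 = 7) = -3 (attained at k = 0)
  C[1][2] = min over k of (A[1][0] + B[0][2] = -3 + -5 = -8, A[1][1] + B[1][2] = 4 + 4 = 8, A[1][2] + B[2][2] = -2 + 8 = 6) = -8 (attained at k = 0)
  C[2][0] = min over k of (A[2][0] + B[0][0] = 4 + -1 = 3, A[2][1] + B[1][0] = 2 + -4 = -2, A[2][2] + B[2][0] = 10 + -2 = 8) = -2 (attained at k = 1)
  C[2][1] = min over k of (A[2][0] + B[0][1] = 4 + 0 = 4, A[2][1] + B[1][1] = 2 + 3 = 5, A[2][2] + B[2][1] = 10 + 9 = 19) = 4 (attained at k = 0)
  C[2][2] = min over k of (A[2][0] + B[0][2] = 4 + -5 = -1, A[2][1] + B[1][2] = 2 + 4 = 6, A[2][2] + B[2][2] = 10 + 8 = 18) = -1 (attained at k = 0)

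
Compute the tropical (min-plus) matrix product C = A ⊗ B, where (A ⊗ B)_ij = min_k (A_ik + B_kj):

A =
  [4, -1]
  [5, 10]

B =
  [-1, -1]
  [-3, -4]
A ⊗ B =
  [-4, -5]
  [4, 4]

Apply the min-plus product entry-by-entry:
  C[0][0] = min over k of (A[0][0] + B[0][0] = 4 + -1 = 3, A[0][1] + B[1][0] = -1 + -3 = -4) = -4 (attained at k = 1)
  C[0][1] = min over k of (A[0][0] + B[0][1] = 4 + -1 = 3, A[0][1] + B[1][1] = -1 + -4 = -5) = -5 (attained at k = 1)
  C[1][0] = min over k of (A[1][0] + B[0][0] = 5 + -1 = 4, A[1][1] + B[1][0] = 10 + -3 = 7) = 4 (attained at k = 0)
  C[1][1] = min over k of (A[1][0] + B[0][1] = 5 + -1 = 4, A[1][1] + B[1][1] = 10 + -4 = 6) = 4 (attained at k = 0)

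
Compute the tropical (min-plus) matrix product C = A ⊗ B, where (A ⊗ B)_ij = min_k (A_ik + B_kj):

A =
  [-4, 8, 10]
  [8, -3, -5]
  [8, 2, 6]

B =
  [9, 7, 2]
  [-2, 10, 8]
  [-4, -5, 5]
A ⊗ B =
  [5, 3, -2]
  [-9, -10, 0]
  [0, 1, 10]

Apply the min-plus product entry-by-entry:
  C[0][0] = min over k of (A[0][0] + B[0][0] = -4 + 9 = 5, A[0][1] + B[1][0] = 8 + -2 = 6, A[0][2] + B[2][0] = 10 + -4 = 6) = 5 (attained at k = 0)
  C[0][1] = min over k of (A[0][0] + B[0][1] = -4 + 7 = 3, A[0][1] + B[1][1] = 8 + 10 = 18, A[0][2] + B[2][1] = 10 + -5 = 5) = 3 (attained at k = 0)
  C[0][2] = min over k of (A[0][0] + B[0][2] = -4 + 2 = -2, A[0][1] + B[1][2] = 8 + 8 = 16, A[0][2] + B[2][2] = 10 + 5 = 15) = -2 (attained at k = 0)
  C[1][0] = min over k of (A[1][0] + B[0][0] = 8 + 9 = 17, A[1][1] + B[1][0] = -3 + -2 = -5, A[1][2] + B[2][0] = -5 + -4 = -9) = -9 (attained at k = 2)
  C[1][1] = min over k of (A[1][0] + B[0][1] = 8 + 7 = 15, A[1][1] + B[1][1] = -3 + 10 = 7, A[1][2] + B[2][1] = -5 + -5 = -10) = -10 (attained at k = 2)
  C[1][2] = min over k of (A[1][0] + B[0][2] = 8 + 2 = 10, A[1][1] + B[1][2] = -3 + 8 = 5, A[1][2] + B[2][2] = -5 + 5 = 0) = 0 (attained at k = 2)
  C[2][0] = min over k of (A[2][0] + B[0][0] = 8 + 9 = 17, A[2][1] + B[1][0] = 2 + -2 = 0, A[2][2] + B[2][0] = 6 + -4 = 2) = 0 (attained at k = 1)
  C[2][1] = min over k of (A[2][0] + B[0][1] = 8 + 7 = 15, A[2][1] + B[1][1] = 2 + 10 = 12, A[2][2] + B[2][1] = 6 + -5 = 1) = 1 (attained at k = 2)
  C[2][2] = min over k of (A[2][0] + B[0][2] = 8 + 2 = 10, A[2][1] + B[1][2] = 2 + 8 = 10, A[2][2] + B[2][2] = 6 + 5 = 11) = 10 (attained at k = 0)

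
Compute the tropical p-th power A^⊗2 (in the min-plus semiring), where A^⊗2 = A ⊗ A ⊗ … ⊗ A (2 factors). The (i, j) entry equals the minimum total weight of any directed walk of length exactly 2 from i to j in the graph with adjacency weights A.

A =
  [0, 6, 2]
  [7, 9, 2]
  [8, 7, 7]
A^⊗2 =
  [0, 6, 2]
  [7, 9, 9]
  [8, 14, 9]

Each entry (A^⊗2)_ij equals the minimum over all length-2 walks i = v_0 → v_1 → … → v_2 = j of Σ_t A[v_t][v_{t+1}]. For example, for (i, j) = (0, 2) we minimise over 3 possible intermediate vertex sequences; the minimum is 2, attained along the walk 0 → 0 → 2.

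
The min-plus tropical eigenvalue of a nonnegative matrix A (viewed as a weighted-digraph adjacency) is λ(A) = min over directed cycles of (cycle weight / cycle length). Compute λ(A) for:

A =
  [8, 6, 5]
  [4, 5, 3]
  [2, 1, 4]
λ(A) = 2

Enumerate directed cycles and compute their means (weight / length). Sample:
  cycle 0 → 0: weight = 8, length = 1, mean = 8/1 ≈ 8.000
  cycle 1 → 1: weight = 5, length = 1, mean = 5/1 ≈ 5.000
  cycle 2 → 2: weight = 4, length = 1, mean = 4/1 ≈ 4.000
  cycle 0 → 1 → 0: weight = 10, length = 2, mean = 10/2 ≈ 5.000
  cycle 0 → 2 → 0: weight = 7, length = 2, mean = 7/2 ≈ 3.500
  cycle 1 → 0 → 1: weight = 10, length = 2, mean = 10/2 ≈ 5.000
Minimum mean = 2.000, attained e.g. along the cycle 1 → 2 → 1 with weight 4 and length 2. So λ(A) = 4/2 = 2.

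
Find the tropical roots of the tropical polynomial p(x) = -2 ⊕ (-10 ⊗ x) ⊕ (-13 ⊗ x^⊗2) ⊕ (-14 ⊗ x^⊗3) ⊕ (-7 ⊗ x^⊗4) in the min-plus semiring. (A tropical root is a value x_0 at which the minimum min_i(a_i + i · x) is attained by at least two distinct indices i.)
Roots: {-7, 1, 3, 8}

Each tropical root is a break point of the lower envelope of the lines y = a_i + i · x (there are 5 lines, with slopes 0, 1, ..., 4). Only the lines that attain the minimum somewhere contribute to roots; other lines are dominated. Here the surviving (envelope) indices are i = 4, i = 3, i = 2, i = 1, i = 0.
Intersections between consecutive envelope lines give the roots: for adjacent envelope indices i < j the intersection is x = (a_i − a_j) / (j − i). Reading off the sorted break points: {-7, 1, 3, 8}.
Verification: at each break x_0, at least two indices attain the minimum of min_i(a_i + i · x_0).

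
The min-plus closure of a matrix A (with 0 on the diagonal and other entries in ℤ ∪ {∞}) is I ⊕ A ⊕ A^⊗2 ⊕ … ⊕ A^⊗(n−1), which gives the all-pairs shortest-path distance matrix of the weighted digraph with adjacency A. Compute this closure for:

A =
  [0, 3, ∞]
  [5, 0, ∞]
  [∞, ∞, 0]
Closure =
  [0, 3, ∞]
  [5, 0, ∞]
  [∞, ∞, 0]

This is the Floyd-Warshall all-pairs shortest-path computation. For each intermediate vertex k = 0, 1, …, 2, update dist[i][j] ← min(dist[i][j], dist[i][k] + dist[k][j]). The final matrix gives, for each (i, j), the minimum total weight of any directed path from i to j (possibly empty when i = j).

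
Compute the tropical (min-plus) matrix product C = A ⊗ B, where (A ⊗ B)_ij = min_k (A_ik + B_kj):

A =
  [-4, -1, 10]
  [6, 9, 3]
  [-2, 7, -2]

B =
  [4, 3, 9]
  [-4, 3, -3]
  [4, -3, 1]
A ⊗ B =
  [-5, -1, -4]
  [5, 0, 4]
  [2, -5, -1]

Apply the min-plus product entry-by-entry:
  C[0][0] = min over k of (A[0][0] + B[0][0] = -4 + 4 = 0, A[0][1] + B[1][0] = -1 + -4 = -5, A[0][2] + B[2][0] = 10 + 4 = 14) = -5 (attained at k = 1)
  C[0][1] = min over k of (A[0][0] + B[0][1] = -4 + 3 = -1, A[0][1] + B[1][1] = -1 + 3 = 2, A[0][2] + B[2][1] = 10 + -3 = 7) = -1 (attained at k = 0)
  C[0][2] = min over k of (A[0][0] + B[0][2] = -4 + 9 = 5, A[0][1] + B[1][2] = -1 + -3 = -4, A[0][2] + B[2][2] = 10 + 1 = 11) = -4 (attained at k = 1)
  C[1][0] = min over k of (A[1][0] + B[0][0] = 6 + 4 = 10, A[1][1] + B[1][0] = 9 + -4 = 5, A[1][2] + B[2][0] = 3 + 4 = 7) = 5 (attained at k = 1)
  C[1][1] = min over k of (A[1][0] + B[0][1] = 6 + 3 = 9, A[1][1] + B[1][1] = 9 + 3 = 12, A[1][2] + B[2][1] = 3 + -3 = 0) = 0 (attained at k = 2)
  C[1][2] = min over k of (A[1][0] + B[0][2] = 6 + 9 = 15, A[1][1] + B[1][2] = 9 + -3 = 6, A[1][2] + B[2][2] = 3 + 1 = 4) = 4 (attained at k = 2)
  C[2][0] = min over k of (A[2][0] + B[0][0] = -2 + 4 = 2, A[2][1] + B[1][0] = 7 + -4 = 3, A[2][2] + B[2][0] = -2 + 4 = 2) = 2 (attained at k = 0)
  C[2][1] = min over k of (A[2][0] + B[0][1] = -2 + 3 = 1, A[2][1] + B[1][1] = 7 + 3 = 10, A[2][2] + B[2][1] = -2 + -3 = -5) = -5 (attained at k = 2)
  C[2][2] = min over k of (A[2][0] + B[0][2] = -2 + 9 = 7, A[2][1] + B[1][2] = 7 + -3 = 4, A[2][2] + B[2][2] = -2 + 1 = -1) = -1 (attained at k = 2)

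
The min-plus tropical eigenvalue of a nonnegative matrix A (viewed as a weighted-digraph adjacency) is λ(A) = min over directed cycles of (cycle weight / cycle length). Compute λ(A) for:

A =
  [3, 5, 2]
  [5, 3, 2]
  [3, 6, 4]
λ(A) = 5/2

Enumerate directed cycles and compute their means (weight / length). Sample:
  cycle 0 → 0: weight = 3, length = 1, mean = 3/1 ≈ 3.000
  cycle 1 → 1: weight = 3, length = 1, mean = 3/1 ≈ 3.000
  cycle 2 → 2: weight = 4, length = 1, mean = 4/1 ≈ 4.000
  cycle 0 → 1 → 0: weight = 10, length = 2, mean = 10/2 ≈ 5.000
  cycle 0 → 2 → 0: weight = 5, length = 2, mean = 5/2 ≈ 2.500
  cycle 1 → 0 → 1: weight = 10, length = 2, mean = 10/2 ≈ 5.000
Minimum mean = 2.500, attained e.g. along the cycle 0 → 2 → 0 with weight 5 and length 2. So λ(A) = 5/2 = 5/2.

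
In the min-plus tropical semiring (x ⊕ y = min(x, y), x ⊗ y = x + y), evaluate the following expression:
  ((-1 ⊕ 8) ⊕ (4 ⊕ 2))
((-1 ⊕ 8) ⊕ (4 ⊕ 2)) = -1

Expand innermost to outermost. Recall ⊕ takes the minimum of its arguments and ⊗ takes their sum. Working out the expression ((-1 ⊕ 8) ⊕ (4 ⊕ 2)) gives -1.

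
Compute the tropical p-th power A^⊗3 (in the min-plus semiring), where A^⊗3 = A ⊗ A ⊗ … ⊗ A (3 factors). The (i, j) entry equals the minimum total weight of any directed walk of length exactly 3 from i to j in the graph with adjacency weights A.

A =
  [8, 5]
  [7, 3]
A^⊗3 =
  [15, 11]
  [13, 9]

Each entry (A^⊗3)_ij equals the minimum over all length-3 walks i = v_0 → v_1 → … → v_3 = j of Σ_t A[v_t][v_{t+1}]. For example, for (i, j) = (0, 1) we minimise over 4 possible intermediate vertex sequences; the minimum is 11, attained along the walk 0 → 1 → 1 → 1.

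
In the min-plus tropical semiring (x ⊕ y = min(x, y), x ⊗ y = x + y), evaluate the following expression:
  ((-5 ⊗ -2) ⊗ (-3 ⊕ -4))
((-5 ⊗ -2) ⊗ (-3 ⊕ -4)) = -11

Expand innermost to outermost. Recall ⊕ takes the minimum of its arguments and ⊗ takes their sum. Working out the expression ((-5 ⊗ -2) ⊗ (-3 ⊕ -4)) gives -11.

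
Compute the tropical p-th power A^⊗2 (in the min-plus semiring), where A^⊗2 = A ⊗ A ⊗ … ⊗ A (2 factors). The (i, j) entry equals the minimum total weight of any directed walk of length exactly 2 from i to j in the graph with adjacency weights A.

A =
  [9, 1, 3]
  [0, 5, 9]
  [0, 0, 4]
A^⊗2 =
  [1, 3, 7]
  [5, 1, 3]
  [0, 1, 3]

Each entry (A^⊗2)_ij equals the minimum over all length-2 walks i = v_0 → v_1 → … → v_2 = j of Σ_t A[v_t][v_{t+1}]. For example, for (i, j) = (0, 2) we minimise over 3 possible intermediate vertex sequences; the minimum is 7, attained along the walk 0 → 2 → 2.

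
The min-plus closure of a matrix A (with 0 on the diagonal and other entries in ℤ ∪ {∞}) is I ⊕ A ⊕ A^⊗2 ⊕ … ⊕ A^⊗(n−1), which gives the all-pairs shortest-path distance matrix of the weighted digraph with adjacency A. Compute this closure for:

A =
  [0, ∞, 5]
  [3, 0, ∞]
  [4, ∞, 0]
Closure =
  [0, ∞, 5]
  [3, 0, 8]
  [4, ∞, 0]

This is the Floyd-Warshall all-pairs shortest-path computation. For each intermediate vertex k = 0, 1, …, 2, update dist[i][j] ← min(dist[i][j], dist[i][k] + dist[k][j]). The final matrix gives, for each (i, j), the minimum total weight of any directed path from i to j (possibly empty when i = j).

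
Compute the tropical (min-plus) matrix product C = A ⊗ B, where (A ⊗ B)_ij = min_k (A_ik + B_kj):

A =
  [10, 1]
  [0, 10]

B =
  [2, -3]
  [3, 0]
A ⊗ B =
  [4, 1]
  [2, -3]

Apply the min-plus product entry-by-entry:
  C[0][0] = min over k of (A[0][0] + B[0][0] = 10 + 2 = 12, A[0][1] + B[1][0] = 1 + 3 = 4) = 4 (attained at k = 1)
  C[0][1] = min over k of (A[0][0] + B[0][1] = 10 + -3 = 7, A[0][1] + B[1][1] = 1 + 0 = 1) = 1 (attained at k = 1)
  C[1][0] = min over k of (A[1][0] + B[0][0] = 0 + 2 = 2, A[1][1] + B[1][0] = 10 + 3 = 13) = 2 (attained at k = 0)
  C[1][1] = min over k of (A[1][0] + B[0][1] = 0 + -3 = -3, A[1][1] + B[1][1] = 10 + 0 = 10) = -3 (attained at k = 0)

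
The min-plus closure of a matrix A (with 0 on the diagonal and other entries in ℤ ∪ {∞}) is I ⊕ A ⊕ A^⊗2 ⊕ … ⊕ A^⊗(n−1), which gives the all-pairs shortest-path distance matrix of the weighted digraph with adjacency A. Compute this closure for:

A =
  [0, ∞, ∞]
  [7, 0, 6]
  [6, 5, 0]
Closure =
  [0, ∞, ∞]
  [7, 0, 6]
  [6, 5, 0]

This is the Floyd-Warshall all-pairs shortest-path computation. For each intermediate vertex k = 0, 1, …, 2, update dist[i][j] ← min(dist[i][j], dist[i][k] + dist[k][j]). The final matrix gives, for each (i, j), the minimum total weight of any directed path from i to j (possibly empty when i = j).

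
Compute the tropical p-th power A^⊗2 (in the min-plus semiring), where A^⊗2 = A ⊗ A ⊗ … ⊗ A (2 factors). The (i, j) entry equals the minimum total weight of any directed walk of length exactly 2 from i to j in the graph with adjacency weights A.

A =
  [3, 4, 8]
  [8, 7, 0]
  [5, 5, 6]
A^⊗2 =
  [6, 7, 4]
  [5, 5, 6]
  [8, 9, 5]

Each entry (A^⊗2)_ij equals the minimum over all length-2 walks i = v_0 → v_1 → … → v_2 = j of Σ_t A[v_t][v_{t+1}]. For example, for (i, j) = (0, 2) we minimise over 3 possible intermediate vertex sequences; the minimum is 4, attained along the walk 0 → 1 → 2.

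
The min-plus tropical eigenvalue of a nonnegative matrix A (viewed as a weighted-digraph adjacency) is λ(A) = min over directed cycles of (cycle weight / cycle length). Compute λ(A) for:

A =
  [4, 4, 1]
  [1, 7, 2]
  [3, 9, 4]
λ(A) = 2

Enumerate directed cycles and compute their means (weight / length). Sample:
  cycle 0 → 0: weight = 4, length = 1, mean = 4/1 ≈ 4.000
  cycle 1 → 1: weight = 7, length = 1, mean = 7/1 ≈ 7.000
  cycle 2 → 2: weight = 4, length = 1, mean = 4/1 ≈ 4.000
  cycle 0 → 1 → 0: weight = 5, length = 2, mean = 5/2 ≈ 2.500
  cycle 0 → 2 → 0: weight = 4, length = 2, mean = 4/2 ≈ 2.000
  cycle 1 → 0 → 1: weight = 5, length = 2, mean = 5/2 ≈ 2.500
Minimum mean = 2.000, attained e.g. along the cycle 0 → 2 → 0 with weight 4 and length 2. So λ(A) = 4/2 = 2.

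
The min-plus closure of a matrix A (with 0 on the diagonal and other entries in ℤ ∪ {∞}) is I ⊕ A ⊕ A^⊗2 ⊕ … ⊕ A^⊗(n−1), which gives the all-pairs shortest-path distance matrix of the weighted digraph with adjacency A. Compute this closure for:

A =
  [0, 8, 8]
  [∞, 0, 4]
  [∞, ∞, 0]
Closure =
  [0, 8, 8]
  [∞, 0, 4]
  [∞, ∞, 0]

This is the Floyd-Warshall all-pairs shortest-path computation. For each intermediate vertex k = 0, 1, …, 2, update dist[i][j] ← min(dist[i][j], dist[i][k] + dist[k][j]). The final matrix gives, for each (i, j), the minimum total weight of any directed path from i to j (possibly empty when i = j).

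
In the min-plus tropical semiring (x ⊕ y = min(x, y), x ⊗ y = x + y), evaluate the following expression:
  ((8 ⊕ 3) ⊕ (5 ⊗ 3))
((8 ⊕ 3) ⊕ (5 ⊗ 3)) = 3

Expand innermost to outermost. Recall ⊕ takes the minimum of its arguments and ⊗ takes their sum. Working out the expression ((8 ⊕ 3) ⊕ (5 ⊗ 3)) gives 3.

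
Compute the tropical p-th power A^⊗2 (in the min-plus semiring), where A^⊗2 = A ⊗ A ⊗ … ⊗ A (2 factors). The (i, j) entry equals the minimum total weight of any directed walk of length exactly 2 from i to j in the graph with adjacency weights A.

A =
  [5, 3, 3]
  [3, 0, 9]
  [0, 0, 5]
A^⊗2 =
  [3, 3, 8]
  [3, 0, 6]
  [3, 0, 3]

Each entry (A^⊗2)_ij equals the minimum over all length-2 walks i = v_0 → v_1 → … → v_2 = j of Σ_t A[v_t][v_{t+1}]. For example, for (i, j) = (0, 2) we minimise over 3 possible intermediate vertex sequences; the minimum is 8, attained along the walk 0 → 0 → 2.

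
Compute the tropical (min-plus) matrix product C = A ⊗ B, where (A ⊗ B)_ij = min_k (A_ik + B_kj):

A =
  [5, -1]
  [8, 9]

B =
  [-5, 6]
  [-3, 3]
A ⊗ B =
  [-4, 2]
  [3, 12]

Apply the min-plus product entry-by-entry:
  C[0][0] = min over k of (A[0][0] + B[0][0] = 5 + -5 = 0, A[0][1] + B[1][0] = -1 + -3 = -4) = -4 (attained at k = 1)
  C[0][1] = min over k of (A[0][0] + B[0][1] = 5 + 6 = 11, A[0][1] + B[1][1] = -1 + 3 = 2) = 2 (attained at k = 1)
  C[1][0] = min over k of (A[1][0] + B[0][0] = 8 + -5 = 3, A[1][1] + B[1][0] = 9 + -3 = 6) = 3 (attained at k = 0)
  C[1][1] = min over k of (A[1][0] + B[0][1] = 8 + 6 = 14, A[1][1] + B[1][1] = 9 + 3 = 12) = 12 (attained at k = 1)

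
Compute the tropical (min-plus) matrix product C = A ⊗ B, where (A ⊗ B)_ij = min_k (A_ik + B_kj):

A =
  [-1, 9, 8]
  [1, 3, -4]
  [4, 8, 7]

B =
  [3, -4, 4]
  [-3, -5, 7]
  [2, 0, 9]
A ⊗ B =
  [2, -5, 3]
  [-2, -4, 5]
  [5, 0, 8]

Apply the min-plus product entry-by-entry:
  C[0][0] = min over k of (A[0][0] + B[0][0] = -1 + 3 = 2, A[0][1] + B[1][0] = 9 + -3 = 6, A[0][2] + B[2][0] = 8 + 2 = 10) = 2 (attained at k = 0)
  C[0][1] = min over k of (A[0][0] + B[0][1] = -1 + -4 = -5, A[0][1] + B[1][1] = 9 + -5 = 4, A[0][2] + B[2][1] = 8 + 0 = 8) = -5 (attained at k = 0)
  C[0][2] = min over k of (A[0][0] + B[0][2] = -1 + 4 = 3, A[0][1] + B[1][2] = 9 + 7 = 16, A[0][2] + B[2][2] = 8 + 9 = 17) = 3 (attained at k = 0)
  C[1][0] = min over k of (A[1][0] + B[0][0] = 1 + 3 = 4, A[1][1] + B[1][0] = 3 + -3 = 0, A[1][2] + B[2][0] = -4 + 2 = -2) = -2 (attained at k = 2)
  C[1][1] = min over k of (A[1][0] + B[0][1] = 1 + -4 = -3, A[1][1] + B[1][1] = 3 + -5 = -2, A[1][2] + B[2][1] = -4 + 0 = -4) = -4 (attained at k = 2)
  C[1][2] = min over k of (A[1][0] + B[0][2] = 1 + 4 = 5, A[1][1] + B[1][2] = 3 + 7 = 10, A[1][2] + B[2][2] = -4 + 9 = 5) = 5 (attained at k = 0)
  C[2][0] = min over k of (A[2][0] + B[0][0] = 4 + 3 = 7, A[2][1] + B[1][0] = 8 + -3 = 5, A[2][2] + B[2][0] = 7 + 2 = 9) = 5 (attained at k = 1)
  C[2][1] = min over k of (A[2][0] + B[0][1] = 4 + -4 = 0, A[2][1] + B[1][1] = 8 + -5 = 3, A[2][2] + B[2][1] = 7 + 0 = 7) = 0 (attained at k = 0)
  C[2][2] = min over k of (A[2][0] + B[0][2] = 4 + 4 = 8, A[2][1] + B[1][2] = 8 + 7 = 15, A[2][2] + B[2][2] = 7 + 9 = 16) = 8 (attained at k = 0)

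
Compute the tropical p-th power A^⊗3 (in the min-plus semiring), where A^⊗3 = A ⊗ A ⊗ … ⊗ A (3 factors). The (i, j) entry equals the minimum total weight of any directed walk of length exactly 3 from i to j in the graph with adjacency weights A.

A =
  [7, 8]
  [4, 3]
A^⊗3 =
  [15, 14]
  [10, 9]

Each entry (A^⊗3)_ij equals the minimum over all length-3 walks i = v_0 → v_1 → … → v_3 = j of Σ_t A[v_t][v_{t+1}]. For example, for (i, j) = (0, 1) we minimise over 4 possible intermediate vertex sequences; the minimum is 14, attained along the walk 0 → 1 → 1 → 1.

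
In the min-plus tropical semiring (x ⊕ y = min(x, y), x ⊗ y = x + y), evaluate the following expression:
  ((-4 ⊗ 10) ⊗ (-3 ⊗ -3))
((-4 ⊗ 10) ⊗ (-3 ⊗ -3)) = 0

Expand innermost to outermost. Recall ⊕ takes the minimum of its arguments and ⊗ takes their sum. Working out the expression ((-4 ⊗ 10) ⊗ (-3 ⊗ -3)) gives 0.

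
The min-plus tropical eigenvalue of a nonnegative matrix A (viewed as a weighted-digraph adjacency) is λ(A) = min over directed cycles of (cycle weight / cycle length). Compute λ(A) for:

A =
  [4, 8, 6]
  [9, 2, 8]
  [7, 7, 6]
λ(A) = 2

Enumerate directed cycles and compute their means (weight / length). Sample:
  cycle 0 → 0: weight = 4, length = 1, mean = 4/1 ≈ 4.000
  cycle 1 → 1: weight = 2, length = 1, mean = 2/1 ≈ 2.000
  cycle 2 → 2: weight = 6, length = 1, mean = 6/1 ≈ 6.000
  cycle 0 → 1 → 0: weight = 17, length = 2, mean = 17/2 ≈ 8.500
  cycle 0 → 2 → 0: weight = 13, length = 2, mean = 13/2 ≈ 6.500
  cycle 1 → 0 → 1: weight = 17, length = 2, mean = 17/2 ≈ 8.500
Minimum mean = 2.000, attained e.g. along the cycle 1 → 1 with weight 2 and length 1. So λ(A) = 2/1 = 2.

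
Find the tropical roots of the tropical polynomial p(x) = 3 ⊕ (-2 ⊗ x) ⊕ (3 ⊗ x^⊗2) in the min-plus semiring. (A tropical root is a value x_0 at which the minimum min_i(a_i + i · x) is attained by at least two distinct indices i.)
Roots: {-5, 5}

Each tropical root is a break point of the lower envelope of the lines y = a_i + i · x (there are 3 lines, with slopes 0, 1, ..., 2). Only the lines that attain the minimum somewhere contribute to roots; other lines are dominated. Here the surviving (envelope) indices are i = 2, i = 1, i = 0.
Intersections between consecutive envelope lines give the roots: for adjacent envelope indices i < j the intersection is x = (a_i − a_j) / (j − i). Reading off the sorted break points: {-5, 5}.
Verification: at each break x_0, at least two indices attain the minimum of min_i(a_i + i · x_0).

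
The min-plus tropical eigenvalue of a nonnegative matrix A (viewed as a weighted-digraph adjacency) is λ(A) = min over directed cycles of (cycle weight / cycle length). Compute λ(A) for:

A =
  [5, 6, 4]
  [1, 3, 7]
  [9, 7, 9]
λ(A) = 3

Enumerate directed cycles and compute their means (weight / length). Sample:
  cycle 0 → 0: weight = 5, length = 1, mean = 5/1 ≈ 5.000
  cycle 1 → 1: weight = 3, length = 1, mean = 3/1 ≈ 3.000
  cycle 2 → 2: weight = 9, length = 1, mean = 9/1 ≈ 9.000
  cycle 0 → 1 → 0: weight = 7, length = 2, mean = 7/2 ≈ 3.500
  cycle 0 → 2 → 0: weight = 13, length = 2, mean = 13/2 ≈ 6.500
  cycle 1 → 0 → 1: weight = 7, length = 2, mean = 7/2 ≈ 3.500
Minimum mean = 3.000, attained e.g. along the cycle 1 → 1 with weight 3 and length 1. So λ(A) = 3/1 = 3.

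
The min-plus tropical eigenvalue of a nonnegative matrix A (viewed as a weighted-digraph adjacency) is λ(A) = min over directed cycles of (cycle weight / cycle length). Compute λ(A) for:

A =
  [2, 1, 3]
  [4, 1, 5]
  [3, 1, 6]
λ(A) = 1

Enumerate directed cycles and compute their means (weight / length). Sample:
  cycle 0 → 0: weight = 2, length = 1, mean = 2/1 ≈ 2.000
  cycle 1 → 1: weight = 1, length = 1, mean = 1/1 ≈ 1.000
  cycle 2 → 2: weight = 6, length = 1, mean = 6/1 ≈ 6.000
  cycle 0 → 1 → 0: weight = 5, length = 2, mean = 5/2 ≈ 2.500
  cycle 0 → 2 → 0: weight = 6, length = 2, mean = 6/2 ≈ 3.000
  cycle 1 → 0 → 1: weight = 5, length = 2, mean = 5/2 ≈ 2.500
Minimum mean = 1.000, attained e.g. along the cycle 1 → 1 with weight 1 and length 1. So λ(A) = 1/1 = 1.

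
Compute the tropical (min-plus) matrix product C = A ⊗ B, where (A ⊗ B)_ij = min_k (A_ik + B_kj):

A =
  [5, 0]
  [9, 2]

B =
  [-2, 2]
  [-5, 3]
A ⊗ B =
  [-5, 3]
  [-3, 5]

Apply the min-plus product entry-by-entry:
  C[0][0] = min over k of (A[0][0] + B[0][0] = 5 + -2 = 3, A[0][1] + B[1][0] = 0 + -5 = -5) = -5 (attained at k = 1)
  C[0][1] = min over k of (A[0][0] + B[0][1] = 5 + 2 = 7, A[0][1] + B[1][1] = 0 + 3 = 3) = 3 (attained at k = 1)
  C[1][0] = min over k of (A[1][0] + B[0][0] = 9 + -2 = 7, A[1][1] + B[1][0] = 2 + -5 = -3) = -3 (attained at k = 1)
  C[1][1] = min over k of (A[1][0] + B[0][1] = 9 + 2 = 11, A[1][1] + B[1][1] = 2 + 3 = 5) = 5 (attained at k = 1)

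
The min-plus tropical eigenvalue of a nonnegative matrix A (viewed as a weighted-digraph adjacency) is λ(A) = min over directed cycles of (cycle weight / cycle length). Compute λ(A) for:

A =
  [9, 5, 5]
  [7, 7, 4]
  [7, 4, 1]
λ(A) = 1

Enumerate directed cycles and compute their means (weight / length). Sample:
  cycle 0 → 0: weight = 9, length = 1, mean = 9/1 ≈ 9.000
  cycle 1 → 1: weight = 7, length = 1, mean = 7/1 ≈ 7.000
  cycle 2 → 2: weight = 1, length = 1, mean = 1/1 ≈ 1.000
  cycle 0 → 1 → 0: weight = 12, length = 2, mean = 12/2 ≈ 6.000
  cycle 0 → 2 → 0: weight = 12, length = 2, mean = 12/2 ≈ 6.000
  cycle 1 → 0 → 1: weight = 12, length = 2, mean = 12/2 ≈ 6.000
Minimum mean = 1.000, attained e.g. along the cycle 2 → 2 with weight 1 and length 1. So λ(A) = 1/1 = 1.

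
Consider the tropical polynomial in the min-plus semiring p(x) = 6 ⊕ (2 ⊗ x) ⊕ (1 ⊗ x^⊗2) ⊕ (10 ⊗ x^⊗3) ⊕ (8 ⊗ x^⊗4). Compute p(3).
p(3) = 5

A tropical monomial a ⊗ x^⊗i evaluates to a + i · x. Evaluating each term at x = 3:
  Term 0 contributes 6 + 0 · 3 = 6
  Term 1 contributes 2 + 1 · 3 = 5
  Term 2 contributes 1 + 2 · 3 = 7
  Term 3 contributes 10 + 3 · 3 = 19
  Term 4 contributes 8 + 4 · 3 = 20
p(3) = ⊕ of these = min[6, 5, 7, 19, 20] = 5.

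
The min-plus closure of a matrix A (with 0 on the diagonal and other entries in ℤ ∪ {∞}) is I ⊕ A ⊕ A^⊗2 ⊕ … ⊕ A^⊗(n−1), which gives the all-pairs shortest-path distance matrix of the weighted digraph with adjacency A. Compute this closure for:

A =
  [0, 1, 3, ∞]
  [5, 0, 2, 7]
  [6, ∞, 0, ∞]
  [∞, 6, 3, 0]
Closure =
  [0, 1, 3, 8]
  [5, 0, 2, 7]
  [6, 7, 0, 14]
  [9, 6, 3, 0]

This is the Floyd-Warshall all-pairs shortest-path computation. For each intermediate vertex k = 0, 1, …, 3, update dist[i][j] ← min(dist[i][j], dist[i][k] + dist[k][j]). The final matrix gives, for each (i, j), the minimum total weight of any directed path from i to j (possibly empty when i = j).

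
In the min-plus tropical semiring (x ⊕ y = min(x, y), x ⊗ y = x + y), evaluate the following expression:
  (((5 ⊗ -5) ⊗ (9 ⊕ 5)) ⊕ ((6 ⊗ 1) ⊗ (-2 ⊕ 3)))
(((5 ⊗ -5) ⊗ (9 ⊕ 5)) ⊕ ((6 ⊗ 1) ⊗ (-2 ⊕ 3))) = 5

Expand innermost to outermost. Recall ⊕ takes the minimum of its arguments and ⊗ takes their sum. Working out the expression (((5 ⊗ -5) ⊗ (9 ⊕ 5)) ⊕ ((6 ⊗ 1) ⊗ (-2 ⊕ 3))) gives 5.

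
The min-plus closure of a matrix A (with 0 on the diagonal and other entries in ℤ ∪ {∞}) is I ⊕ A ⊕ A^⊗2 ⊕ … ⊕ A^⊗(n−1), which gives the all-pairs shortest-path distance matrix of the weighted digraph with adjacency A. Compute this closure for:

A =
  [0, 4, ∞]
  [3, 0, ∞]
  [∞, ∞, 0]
Closure =
  [0, 4, ∞]
  [3, 0, ∞]
  [∞, ∞, 0]

This is the Floyd-Warshall all-pairs shortest-path computation. For each intermediate vertex k = 0, 1, …, 2, update dist[i][j] ← min(dist[i][j], dist[i][k] + dist[k][j]). The final matrix gives, for each (i, j), the minimum total weight of any directed path from i to j (possibly empty when i = j).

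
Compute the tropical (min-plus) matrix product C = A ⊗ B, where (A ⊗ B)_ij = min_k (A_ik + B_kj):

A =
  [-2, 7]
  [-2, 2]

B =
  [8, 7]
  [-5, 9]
A ⊗ B =
  [2, 5]
  [-3, 5]

Apply the min-plus product entry-by-entry:
  C[0][0] = min over k of (A[0][0] + B[0][0] = -2 + 8 = 6, A[0][1] + B[1][0] = 7 + -5 = 2) = 2 (attained at k = 1)
  C[0][1] = min over k of (A[0][0] + B[0][1] = -2 + 7 = 5, A[0][1] + B[1][1] = 7 + 9 = 16) = 5 (attained at k = 0)
  C[1][0] = min over k of (A[1][0] + B[0][0] = -2 + 8 = 6, A[1][1] + B[1][0] = 2 + -5 = -3) = -3 (attained at k = 1)
  C[1][1] = min over k of (A[1][0] + B[0][1] = -2 + 7 = 5, A[1][1] + B[1][1] = 2 + 9 = 11) = 5 (attained at k = 0)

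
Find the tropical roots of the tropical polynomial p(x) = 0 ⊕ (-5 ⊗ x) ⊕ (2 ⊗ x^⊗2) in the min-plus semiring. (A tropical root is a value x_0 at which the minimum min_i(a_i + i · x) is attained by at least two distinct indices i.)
Roots: {-7, 5}

Each tropical root is a break point of the lower envelope of the lines y = a_i + i · x (there are 3 lines, with slopes 0, 1, ..., 2). Only the lines that attain the minimum somewhere contribute to roots; other lines are dominated. Here the surviving (envelope) indices are i = 2, i = 1, i = 0.
Intersections between consecutive envelope lines give the roots: for adjacent envelope indices i < j the intersection is x = (a_i − a_j) / (j − i). Reading off the sorted break points: {-7, 5}.
Verification: at each break x_0, at least two indices attain the minimum of min_i(a_i + i · x_0).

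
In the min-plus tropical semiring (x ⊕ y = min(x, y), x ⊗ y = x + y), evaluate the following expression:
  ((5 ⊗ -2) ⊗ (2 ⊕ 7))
((5 ⊗ -2) ⊗ (2 ⊕ 7)) = 5

Expand innermost to outermost. Recall ⊕ takes the minimum of its arguments and ⊗ takes their sum. Working out the expression ((5 ⊗ -2) ⊗ (2 ⊕ 7)) gives 5.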